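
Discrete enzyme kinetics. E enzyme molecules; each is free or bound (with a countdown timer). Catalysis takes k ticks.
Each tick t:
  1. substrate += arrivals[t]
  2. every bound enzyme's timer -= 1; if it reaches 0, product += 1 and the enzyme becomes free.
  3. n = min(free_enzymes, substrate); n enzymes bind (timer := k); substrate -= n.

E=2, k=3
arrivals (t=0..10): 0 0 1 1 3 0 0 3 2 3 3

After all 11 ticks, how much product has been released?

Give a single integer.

Answer: 4

Derivation:
t=0: arr=0 -> substrate=0 bound=0 product=0
t=1: arr=0 -> substrate=0 bound=0 product=0
t=2: arr=1 -> substrate=0 bound=1 product=0
t=3: arr=1 -> substrate=0 bound=2 product=0
t=4: arr=3 -> substrate=3 bound=2 product=0
t=5: arr=0 -> substrate=2 bound=2 product=1
t=6: arr=0 -> substrate=1 bound=2 product=2
t=7: arr=3 -> substrate=4 bound=2 product=2
t=8: arr=2 -> substrate=5 bound=2 product=3
t=9: arr=3 -> substrate=7 bound=2 product=4
t=10: arr=3 -> substrate=10 bound=2 product=4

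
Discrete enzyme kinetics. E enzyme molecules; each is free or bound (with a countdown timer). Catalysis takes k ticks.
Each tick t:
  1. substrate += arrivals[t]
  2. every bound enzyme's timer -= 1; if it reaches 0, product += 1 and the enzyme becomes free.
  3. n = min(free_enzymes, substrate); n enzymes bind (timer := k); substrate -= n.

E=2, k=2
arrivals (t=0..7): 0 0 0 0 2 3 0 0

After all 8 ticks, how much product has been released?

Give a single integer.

t=0: arr=0 -> substrate=0 bound=0 product=0
t=1: arr=0 -> substrate=0 bound=0 product=0
t=2: arr=0 -> substrate=0 bound=0 product=0
t=3: arr=0 -> substrate=0 bound=0 product=0
t=4: arr=2 -> substrate=0 bound=2 product=0
t=5: arr=3 -> substrate=3 bound=2 product=0
t=6: arr=0 -> substrate=1 bound=2 product=2
t=7: arr=0 -> substrate=1 bound=2 product=2

Answer: 2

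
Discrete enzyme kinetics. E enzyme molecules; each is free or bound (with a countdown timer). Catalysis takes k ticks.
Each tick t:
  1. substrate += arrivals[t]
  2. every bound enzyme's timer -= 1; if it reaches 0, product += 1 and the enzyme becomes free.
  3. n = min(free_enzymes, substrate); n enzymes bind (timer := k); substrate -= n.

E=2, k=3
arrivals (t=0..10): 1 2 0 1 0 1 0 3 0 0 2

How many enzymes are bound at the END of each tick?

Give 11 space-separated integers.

t=0: arr=1 -> substrate=0 bound=1 product=0
t=1: arr=2 -> substrate=1 bound=2 product=0
t=2: arr=0 -> substrate=1 bound=2 product=0
t=3: arr=1 -> substrate=1 bound=2 product=1
t=4: arr=0 -> substrate=0 bound=2 product=2
t=5: arr=1 -> substrate=1 bound=2 product=2
t=6: arr=0 -> substrate=0 bound=2 product=3
t=7: arr=3 -> substrate=2 bound=2 product=4
t=8: arr=0 -> substrate=2 bound=2 product=4
t=9: arr=0 -> substrate=1 bound=2 product=5
t=10: arr=2 -> substrate=2 bound=2 product=6

Answer: 1 2 2 2 2 2 2 2 2 2 2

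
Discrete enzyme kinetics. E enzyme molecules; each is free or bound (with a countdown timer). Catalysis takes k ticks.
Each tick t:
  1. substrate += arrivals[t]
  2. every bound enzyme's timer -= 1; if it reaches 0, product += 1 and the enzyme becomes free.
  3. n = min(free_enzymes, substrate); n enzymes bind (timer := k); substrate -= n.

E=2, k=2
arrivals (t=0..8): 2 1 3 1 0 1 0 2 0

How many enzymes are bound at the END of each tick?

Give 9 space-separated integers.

t=0: arr=2 -> substrate=0 bound=2 product=0
t=1: arr=1 -> substrate=1 bound=2 product=0
t=2: arr=3 -> substrate=2 bound=2 product=2
t=3: arr=1 -> substrate=3 bound=2 product=2
t=4: arr=0 -> substrate=1 bound=2 product=4
t=5: arr=1 -> substrate=2 bound=2 product=4
t=6: arr=0 -> substrate=0 bound=2 product=6
t=7: arr=2 -> substrate=2 bound=2 product=6
t=8: arr=0 -> substrate=0 bound=2 product=8

Answer: 2 2 2 2 2 2 2 2 2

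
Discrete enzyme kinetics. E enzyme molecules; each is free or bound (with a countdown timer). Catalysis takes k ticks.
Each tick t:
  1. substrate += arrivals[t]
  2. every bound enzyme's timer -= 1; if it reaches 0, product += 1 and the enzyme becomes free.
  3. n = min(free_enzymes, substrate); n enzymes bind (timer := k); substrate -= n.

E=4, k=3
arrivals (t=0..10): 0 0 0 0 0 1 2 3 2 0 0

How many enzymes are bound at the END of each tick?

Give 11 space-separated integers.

t=0: arr=0 -> substrate=0 bound=0 product=0
t=1: arr=0 -> substrate=0 bound=0 product=0
t=2: arr=0 -> substrate=0 bound=0 product=0
t=3: arr=0 -> substrate=0 bound=0 product=0
t=4: arr=0 -> substrate=0 bound=0 product=0
t=5: arr=1 -> substrate=0 bound=1 product=0
t=6: arr=2 -> substrate=0 bound=3 product=0
t=7: arr=3 -> substrate=2 bound=4 product=0
t=8: arr=2 -> substrate=3 bound=4 product=1
t=9: arr=0 -> substrate=1 bound=4 product=3
t=10: arr=0 -> substrate=0 bound=4 product=4

Answer: 0 0 0 0 0 1 3 4 4 4 4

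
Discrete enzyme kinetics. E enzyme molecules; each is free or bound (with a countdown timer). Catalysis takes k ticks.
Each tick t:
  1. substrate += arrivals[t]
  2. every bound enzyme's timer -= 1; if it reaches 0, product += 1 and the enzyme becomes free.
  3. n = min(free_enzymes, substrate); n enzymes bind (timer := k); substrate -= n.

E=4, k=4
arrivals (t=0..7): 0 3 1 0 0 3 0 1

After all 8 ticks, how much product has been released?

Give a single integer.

Answer: 4

Derivation:
t=0: arr=0 -> substrate=0 bound=0 product=0
t=1: arr=3 -> substrate=0 bound=3 product=0
t=2: arr=1 -> substrate=0 bound=4 product=0
t=3: arr=0 -> substrate=0 bound=4 product=0
t=4: arr=0 -> substrate=0 bound=4 product=0
t=5: arr=3 -> substrate=0 bound=4 product=3
t=6: arr=0 -> substrate=0 bound=3 product=4
t=7: arr=1 -> substrate=0 bound=4 product=4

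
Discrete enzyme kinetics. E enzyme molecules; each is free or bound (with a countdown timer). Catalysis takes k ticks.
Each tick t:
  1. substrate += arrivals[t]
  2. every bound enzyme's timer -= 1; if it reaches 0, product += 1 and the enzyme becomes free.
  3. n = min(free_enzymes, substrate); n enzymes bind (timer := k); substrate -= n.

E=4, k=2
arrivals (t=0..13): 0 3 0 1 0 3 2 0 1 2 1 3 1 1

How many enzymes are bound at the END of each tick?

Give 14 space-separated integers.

Answer: 0 3 3 1 1 3 4 2 2 3 3 4 4 2

Derivation:
t=0: arr=0 -> substrate=0 bound=0 product=0
t=1: arr=3 -> substrate=0 bound=3 product=0
t=2: arr=0 -> substrate=0 bound=3 product=0
t=3: arr=1 -> substrate=0 bound=1 product=3
t=4: arr=0 -> substrate=0 bound=1 product=3
t=5: arr=3 -> substrate=0 bound=3 product=4
t=6: arr=2 -> substrate=1 bound=4 product=4
t=7: arr=0 -> substrate=0 bound=2 product=7
t=8: arr=1 -> substrate=0 bound=2 product=8
t=9: arr=2 -> substrate=0 bound=3 product=9
t=10: arr=1 -> substrate=0 bound=3 product=10
t=11: arr=3 -> substrate=0 bound=4 product=12
t=12: arr=1 -> substrate=0 bound=4 product=13
t=13: arr=1 -> substrate=0 bound=2 product=16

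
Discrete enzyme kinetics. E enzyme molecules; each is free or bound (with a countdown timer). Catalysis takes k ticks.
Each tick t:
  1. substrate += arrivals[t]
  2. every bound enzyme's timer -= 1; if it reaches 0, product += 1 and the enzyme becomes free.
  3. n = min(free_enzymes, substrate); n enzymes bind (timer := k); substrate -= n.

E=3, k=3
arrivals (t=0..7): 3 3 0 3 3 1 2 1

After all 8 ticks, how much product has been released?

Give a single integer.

Answer: 6

Derivation:
t=0: arr=3 -> substrate=0 bound=3 product=0
t=1: arr=3 -> substrate=3 bound=3 product=0
t=2: arr=0 -> substrate=3 bound=3 product=0
t=3: arr=3 -> substrate=3 bound=3 product=3
t=4: arr=3 -> substrate=6 bound=3 product=3
t=5: arr=1 -> substrate=7 bound=3 product=3
t=6: arr=2 -> substrate=6 bound=3 product=6
t=7: arr=1 -> substrate=7 bound=3 product=6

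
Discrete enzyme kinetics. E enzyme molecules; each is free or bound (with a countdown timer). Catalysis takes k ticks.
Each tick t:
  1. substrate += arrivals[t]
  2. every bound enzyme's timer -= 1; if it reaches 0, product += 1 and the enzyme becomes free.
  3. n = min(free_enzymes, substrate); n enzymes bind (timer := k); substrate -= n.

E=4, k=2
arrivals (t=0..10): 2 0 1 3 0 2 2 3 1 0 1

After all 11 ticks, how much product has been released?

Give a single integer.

Answer: 14

Derivation:
t=0: arr=2 -> substrate=0 bound=2 product=0
t=1: arr=0 -> substrate=0 bound=2 product=0
t=2: arr=1 -> substrate=0 bound=1 product=2
t=3: arr=3 -> substrate=0 bound=4 product=2
t=4: arr=0 -> substrate=0 bound=3 product=3
t=5: arr=2 -> substrate=0 bound=2 product=6
t=6: arr=2 -> substrate=0 bound=4 product=6
t=7: arr=3 -> substrate=1 bound=4 product=8
t=8: arr=1 -> substrate=0 bound=4 product=10
t=9: arr=0 -> substrate=0 bound=2 product=12
t=10: arr=1 -> substrate=0 bound=1 product=14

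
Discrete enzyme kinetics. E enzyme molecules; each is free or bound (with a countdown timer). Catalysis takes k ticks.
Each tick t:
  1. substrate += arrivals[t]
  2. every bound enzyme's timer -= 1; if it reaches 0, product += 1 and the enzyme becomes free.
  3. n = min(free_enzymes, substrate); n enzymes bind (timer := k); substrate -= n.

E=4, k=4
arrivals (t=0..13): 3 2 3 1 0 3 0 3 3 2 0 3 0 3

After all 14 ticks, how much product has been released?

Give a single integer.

Answer: 12

Derivation:
t=0: arr=3 -> substrate=0 bound=3 product=0
t=1: arr=2 -> substrate=1 bound=4 product=0
t=2: arr=3 -> substrate=4 bound=4 product=0
t=3: arr=1 -> substrate=5 bound=4 product=0
t=4: arr=0 -> substrate=2 bound=4 product=3
t=5: arr=3 -> substrate=4 bound=4 product=4
t=6: arr=0 -> substrate=4 bound=4 product=4
t=7: arr=3 -> substrate=7 bound=4 product=4
t=8: arr=3 -> substrate=7 bound=4 product=7
t=9: arr=2 -> substrate=8 bound=4 product=8
t=10: arr=0 -> substrate=8 bound=4 product=8
t=11: arr=3 -> substrate=11 bound=4 product=8
t=12: arr=0 -> substrate=8 bound=4 product=11
t=13: arr=3 -> substrate=10 bound=4 product=12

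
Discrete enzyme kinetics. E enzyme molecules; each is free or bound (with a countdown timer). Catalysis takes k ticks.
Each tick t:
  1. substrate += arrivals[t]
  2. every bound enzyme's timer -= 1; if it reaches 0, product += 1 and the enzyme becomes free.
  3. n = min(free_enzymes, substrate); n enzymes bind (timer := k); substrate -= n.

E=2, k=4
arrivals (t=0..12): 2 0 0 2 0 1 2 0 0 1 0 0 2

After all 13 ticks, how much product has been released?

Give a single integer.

t=0: arr=2 -> substrate=0 bound=2 product=0
t=1: arr=0 -> substrate=0 bound=2 product=0
t=2: arr=0 -> substrate=0 bound=2 product=0
t=3: arr=2 -> substrate=2 bound=2 product=0
t=4: arr=0 -> substrate=0 bound=2 product=2
t=5: arr=1 -> substrate=1 bound=2 product=2
t=6: arr=2 -> substrate=3 bound=2 product=2
t=7: arr=0 -> substrate=3 bound=2 product=2
t=8: arr=0 -> substrate=1 bound=2 product=4
t=9: arr=1 -> substrate=2 bound=2 product=4
t=10: arr=0 -> substrate=2 bound=2 product=4
t=11: arr=0 -> substrate=2 bound=2 product=4
t=12: arr=2 -> substrate=2 bound=2 product=6

Answer: 6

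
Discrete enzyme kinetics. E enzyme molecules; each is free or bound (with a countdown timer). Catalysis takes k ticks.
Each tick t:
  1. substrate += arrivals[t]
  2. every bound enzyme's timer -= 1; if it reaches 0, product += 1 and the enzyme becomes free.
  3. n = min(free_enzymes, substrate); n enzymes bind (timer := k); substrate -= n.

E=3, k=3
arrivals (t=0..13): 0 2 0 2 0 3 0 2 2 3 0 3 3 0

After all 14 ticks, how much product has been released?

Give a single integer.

Answer: 10

Derivation:
t=0: arr=0 -> substrate=0 bound=0 product=0
t=1: arr=2 -> substrate=0 bound=2 product=0
t=2: arr=0 -> substrate=0 bound=2 product=0
t=3: arr=2 -> substrate=1 bound=3 product=0
t=4: arr=0 -> substrate=0 bound=2 product=2
t=5: arr=3 -> substrate=2 bound=3 product=2
t=6: arr=0 -> substrate=1 bound=3 product=3
t=7: arr=2 -> substrate=2 bound=3 product=4
t=8: arr=2 -> substrate=3 bound=3 product=5
t=9: arr=3 -> substrate=5 bound=3 product=6
t=10: arr=0 -> substrate=4 bound=3 product=7
t=11: arr=3 -> substrate=6 bound=3 product=8
t=12: arr=3 -> substrate=8 bound=3 product=9
t=13: arr=0 -> substrate=7 bound=3 product=10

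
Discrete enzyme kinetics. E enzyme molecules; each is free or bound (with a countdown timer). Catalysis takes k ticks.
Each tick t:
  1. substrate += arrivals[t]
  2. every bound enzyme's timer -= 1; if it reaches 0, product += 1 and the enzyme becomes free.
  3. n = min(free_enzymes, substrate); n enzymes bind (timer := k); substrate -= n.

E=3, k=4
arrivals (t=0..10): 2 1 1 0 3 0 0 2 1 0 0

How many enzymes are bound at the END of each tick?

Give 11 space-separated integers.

Answer: 2 3 3 3 3 3 3 3 3 3 3

Derivation:
t=0: arr=2 -> substrate=0 bound=2 product=0
t=1: arr=1 -> substrate=0 bound=3 product=0
t=2: arr=1 -> substrate=1 bound=3 product=0
t=3: arr=0 -> substrate=1 bound=3 product=0
t=4: arr=3 -> substrate=2 bound=3 product=2
t=5: arr=0 -> substrate=1 bound=3 product=3
t=6: arr=0 -> substrate=1 bound=3 product=3
t=7: arr=2 -> substrate=3 bound=3 product=3
t=8: arr=1 -> substrate=2 bound=3 product=5
t=9: arr=0 -> substrate=1 bound=3 product=6
t=10: arr=0 -> substrate=1 bound=3 product=6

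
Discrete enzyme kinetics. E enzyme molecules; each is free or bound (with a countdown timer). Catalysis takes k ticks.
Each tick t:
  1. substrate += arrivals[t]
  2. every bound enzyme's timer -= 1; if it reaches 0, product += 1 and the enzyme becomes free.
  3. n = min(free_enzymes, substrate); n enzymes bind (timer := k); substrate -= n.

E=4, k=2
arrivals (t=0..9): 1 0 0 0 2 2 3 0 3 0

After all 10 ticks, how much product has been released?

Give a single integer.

t=0: arr=1 -> substrate=0 bound=1 product=0
t=1: arr=0 -> substrate=0 bound=1 product=0
t=2: arr=0 -> substrate=0 bound=0 product=1
t=3: arr=0 -> substrate=0 bound=0 product=1
t=4: arr=2 -> substrate=0 bound=2 product=1
t=5: arr=2 -> substrate=0 bound=4 product=1
t=6: arr=3 -> substrate=1 bound=4 product=3
t=7: arr=0 -> substrate=0 bound=3 product=5
t=8: arr=3 -> substrate=0 bound=4 product=7
t=9: arr=0 -> substrate=0 bound=3 product=8

Answer: 8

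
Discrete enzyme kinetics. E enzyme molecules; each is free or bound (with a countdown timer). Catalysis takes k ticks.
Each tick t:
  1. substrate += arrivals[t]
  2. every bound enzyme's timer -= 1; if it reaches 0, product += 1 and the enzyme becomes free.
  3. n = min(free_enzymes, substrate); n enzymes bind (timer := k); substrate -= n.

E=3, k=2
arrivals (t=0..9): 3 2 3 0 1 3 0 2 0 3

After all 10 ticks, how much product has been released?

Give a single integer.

t=0: arr=3 -> substrate=0 bound=3 product=0
t=1: arr=2 -> substrate=2 bound=3 product=0
t=2: arr=3 -> substrate=2 bound=3 product=3
t=3: arr=0 -> substrate=2 bound=3 product=3
t=4: arr=1 -> substrate=0 bound=3 product=6
t=5: arr=3 -> substrate=3 bound=3 product=6
t=6: arr=0 -> substrate=0 bound=3 product=9
t=7: arr=2 -> substrate=2 bound=3 product=9
t=8: arr=0 -> substrate=0 bound=2 product=12
t=9: arr=3 -> substrate=2 bound=3 product=12

Answer: 12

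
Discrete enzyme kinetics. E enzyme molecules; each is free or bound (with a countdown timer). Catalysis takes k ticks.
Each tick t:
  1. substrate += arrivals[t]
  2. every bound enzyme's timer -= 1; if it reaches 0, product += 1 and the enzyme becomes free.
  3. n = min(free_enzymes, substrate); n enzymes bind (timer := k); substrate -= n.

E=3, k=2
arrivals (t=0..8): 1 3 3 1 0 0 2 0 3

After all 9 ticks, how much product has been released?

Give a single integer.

t=0: arr=1 -> substrate=0 bound=1 product=0
t=1: arr=3 -> substrate=1 bound=3 product=0
t=2: arr=3 -> substrate=3 bound=3 product=1
t=3: arr=1 -> substrate=2 bound=3 product=3
t=4: arr=0 -> substrate=1 bound=3 product=4
t=5: arr=0 -> substrate=0 bound=2 product=6
t=6: arr=2 -> substrate=0 bound=3 product=7
t=7: arr=0 -> substrate=0 bound=2 product=8
t=8: arr=3 -> substrate=0 bound=3 product=10

Answer: 10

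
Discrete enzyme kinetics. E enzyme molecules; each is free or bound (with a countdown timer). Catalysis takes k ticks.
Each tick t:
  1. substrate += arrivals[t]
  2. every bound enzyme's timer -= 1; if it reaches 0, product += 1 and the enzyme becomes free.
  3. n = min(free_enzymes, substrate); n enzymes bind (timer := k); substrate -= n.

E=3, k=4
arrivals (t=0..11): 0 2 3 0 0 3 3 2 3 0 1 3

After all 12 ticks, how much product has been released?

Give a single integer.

Answer: 6

Derivation:
t=0: arr=0 -> substrate=0 bound=0 product=0
t=1: arr=2 -> substrate=0 bound=2 product=0
t=2: arr=3 -> substrate=2 bound=3 product=0
t=3: arr=0 -> substrate=2 bound=3 product=0
t=4: arr=0 -> substrate=2 bound=3 product=0
t=5: arr=3 -> substrate=3 bound=3 product=2
t=6: arr=3 -> substrate=5 bound=3 product=3
t=7: arr=2 -> substrate=7 bound=3 product=3
t=8: arr=3 -> substrate=10 bound=3 product=3
t=9: arr=0 -> substrate=8 bound=3 product=5
t=10: arr=1 -> substrate=8 bound=3 product=6
t=11: arr=3 -> substrate=11 bound=3 product=6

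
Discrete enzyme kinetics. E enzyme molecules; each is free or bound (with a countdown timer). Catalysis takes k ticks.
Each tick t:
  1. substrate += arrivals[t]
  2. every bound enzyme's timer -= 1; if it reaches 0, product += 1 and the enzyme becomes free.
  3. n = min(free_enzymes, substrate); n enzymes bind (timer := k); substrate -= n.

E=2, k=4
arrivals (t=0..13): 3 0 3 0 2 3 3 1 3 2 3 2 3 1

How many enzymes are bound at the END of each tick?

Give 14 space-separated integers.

t=0: arr=3 -> substrate=1 bound=2 product=0
t=1: arr=0 -> substrate=1 bound=2 product=0
t=2: arr=3 -> substrate=4 bound=2 product=0
t=3: arr=0 -> substrate=4 bound=2 product=0
t=4: arr=2 -> substrate=4 bound=2 product=2
t=5: arr=3 -> substrate=7 bound=2 product=2
t=6: arr=3 -> substrate=10 bound=2 product=2
t=7: arr=1 -> substrate=11 bound=2 product=2
t=8: arr=3 -> substrate=12 bound=2 product=4
t=9: arr=2 -> substrate=14 bound=2 product=4
t=10: arr=3 -> substrate=17 bound=2 product=4
t=11: arr=2 -> substrate=19 bound=2 product=4
t=12: arr=3 -> substrate=20 bound=2 product=6
t=13: arr=1 -> substrate=21 bound=2 product=6

Answer: 2 2 2 2 2 2 2 2 2 2 2 2 2 2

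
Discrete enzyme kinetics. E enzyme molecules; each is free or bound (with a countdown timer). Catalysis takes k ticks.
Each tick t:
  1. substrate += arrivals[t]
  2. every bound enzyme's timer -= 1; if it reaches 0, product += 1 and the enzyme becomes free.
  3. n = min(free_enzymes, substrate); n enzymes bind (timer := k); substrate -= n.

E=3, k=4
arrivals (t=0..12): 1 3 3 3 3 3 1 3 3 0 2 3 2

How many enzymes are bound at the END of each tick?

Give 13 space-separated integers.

t=0: arr=1 -> substrate=0 bound=1 product=0
t=1: arr=3 -> substrate=1 bound=3 product=0
t=2: arr=3 -> substrate=4 bound=3 product=0
t=3: arr=3 -> substrate=7 bound=3 product=0
t=4: arr=3 -> substrate=9 bound=3 product=1
t=5: arr=3 -> substrate=10 bound=3 product=3
t=6: arr=1 -> substrate=11 bound=3 product=3
t=7: arr=3 -> substrate=14 bound=3 product=3
t=8: arr=3 -> substrate=16 bound=3 product=4
t=9: arr=0 -> substrate=14 bound=3 product=6
t=10: arr=2 -> substrate=16 bound=3 product=6
t=11: arr=3 -> substrate=19 bound=3 product=6
t=12: arr=2 -> substrate=20 bound=3 product=7

Answer: 1 3 3 3 3 3 3 3 3 3 3 3 3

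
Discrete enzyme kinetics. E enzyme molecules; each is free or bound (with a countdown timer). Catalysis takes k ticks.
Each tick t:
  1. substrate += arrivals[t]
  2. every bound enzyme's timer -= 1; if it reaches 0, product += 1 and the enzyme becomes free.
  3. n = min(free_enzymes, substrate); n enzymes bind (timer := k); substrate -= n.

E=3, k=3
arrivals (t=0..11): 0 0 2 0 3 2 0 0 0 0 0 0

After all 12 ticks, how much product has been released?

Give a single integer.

Answer: 7

Derivation:
t=0: arr=0 -> substrate=0 bound=0 product=0
t=1: arr=0 -> substrate=0 bound=0 product=0
t=2: arr=2 -> substrate=0 bound=2 product=0
t=3: arr=0 -> substrate=0 bound=2 product=0
t=4: arr=3 -> substrate=2 bound=3 product=0
t=5: arr=2 -> substrate=2 bound=3 product=2
t=6: arr=0 -> substrate=2 bound=3 product=2
t=7: arr=0 -> substrate=1 bound=3 product=3
t=8: arr=0 -> substrate=0 bound=2 product=5
t=9: arr=0 -> substrate=0 bound=2 product=5
t=10: arr=0 -> substrate=0 bound=1 product=6
t=11: arr=0 -> substrate=0 bound=0 product=7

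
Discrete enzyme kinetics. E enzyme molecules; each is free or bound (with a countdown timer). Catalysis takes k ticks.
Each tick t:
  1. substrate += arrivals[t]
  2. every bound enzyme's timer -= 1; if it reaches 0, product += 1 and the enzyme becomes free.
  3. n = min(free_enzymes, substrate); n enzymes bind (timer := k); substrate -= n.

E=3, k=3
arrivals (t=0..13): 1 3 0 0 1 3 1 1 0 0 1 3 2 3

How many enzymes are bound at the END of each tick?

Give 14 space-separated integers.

Answer: 1 3 3 3 2 3 3 3 3 3 3 3 3 3

Derivation:
t=0: arr=1 -> substrate=0 bound=1 product=0
t=1: arr=3 -> substrate=1 bound=3 product=0
t=2: arr=0 -> substrate=1 bound=3 product=0
t=3: arr=0 -> substrate=0 bound=3 product=1
t=4: arr=1 -> substrate=0 bound=2 product=3
t=5: arr=3 -> substrate=2 bound=3 product=3
t=6: arr=1 -> substrate=2 bound=3 product=4
t=7: arr=1 -> substrate=2 bound=3 product=5
t=8: arr=0 -> substrate=1 bound=3 product=6
t=9: arr=0 -> substrate=0 bound=3 product=7
t=10: arr=1 -> substrate=0 bound=3 product=8
t=11: arr=3 -> substrate=2 bound=3 product=9
t=12: arr=2 -> substrate=3 bound=3 product=10
t=13: arr=3 -> substrate=5 bound=3 product=11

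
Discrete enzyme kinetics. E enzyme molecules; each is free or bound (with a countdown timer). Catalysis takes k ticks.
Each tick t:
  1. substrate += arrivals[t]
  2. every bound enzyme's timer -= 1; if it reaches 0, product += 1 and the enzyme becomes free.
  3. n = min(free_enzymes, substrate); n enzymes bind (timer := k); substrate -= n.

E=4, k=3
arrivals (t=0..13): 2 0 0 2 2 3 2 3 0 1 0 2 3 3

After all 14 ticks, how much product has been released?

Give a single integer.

Answer: 14

Derivation:
t=0: arr=2 -> substrate=0 bound=2 product=0
t=1: arr=0 -> substrate=0 bound=2 product=0
t=2: arr=0 -> substrate=0 bound=2 product=0
t=3: arr=2 -> substrate=0 bound=2 product=2
t=4: arr=2 -> substrate=0 bound=4 product=2
t=5: arr=3 -> substrate=3 bound=4 product=2
t=6: arr=2 -> substrate=3 bound=4 product=4
t=7: arr=3 -> substrate=4 bound=4 product=6
t=8: arr=0 -> substrate=4 bound=4 product=6
t=9: arr=1 -> substrate=3 bound=4 product=8
t=10: arr=0 -> substrate=1 bound=4 product=10
t=11: arr=2 -> substrate=3 bound=4 product=10
t=12: arr=3 -> substrate=4 bound=4 product=12
t=13: arr=3 -> substrate=5 bound=4 product=14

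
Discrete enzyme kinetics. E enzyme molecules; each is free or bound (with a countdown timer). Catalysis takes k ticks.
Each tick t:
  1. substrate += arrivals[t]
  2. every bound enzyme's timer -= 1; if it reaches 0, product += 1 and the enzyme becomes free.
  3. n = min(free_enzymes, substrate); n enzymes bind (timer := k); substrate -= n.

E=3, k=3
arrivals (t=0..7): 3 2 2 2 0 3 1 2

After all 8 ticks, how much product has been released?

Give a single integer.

Answer: 6

Derivation:
t=0: arr=3 -> substrate=0 bound=3 product=0
t=1: arr=2 -> substrate=2 bound=3 product=0
t=2: arr=2 -> substrate=4 bound=3 product=0
t=3: arr=2 -> substrate=3 bound=3 product=3
t=4: arr=0 -> substrate=3 bound=3 product=3
t=5: arr=3 -> substrate=6 bound=3 product=3
t=6: arr=1 -> substrate=4 bound=3 product=6
t=7: arr=2 -> substrate=6 bound=3 product=6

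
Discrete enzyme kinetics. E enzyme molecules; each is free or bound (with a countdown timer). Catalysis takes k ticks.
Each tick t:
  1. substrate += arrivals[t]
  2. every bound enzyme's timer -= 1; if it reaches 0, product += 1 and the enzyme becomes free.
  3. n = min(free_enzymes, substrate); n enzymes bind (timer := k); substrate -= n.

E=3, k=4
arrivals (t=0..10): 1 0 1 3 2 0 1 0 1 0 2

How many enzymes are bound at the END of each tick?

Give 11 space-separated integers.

t=0: arr=1 -> substrate=0 bound=1 product=0
t=1: arr=0 -> substrate=0 bound=1 product=0
t=2: arr=1 -> substrate=0 bound=2 product=0
t=3: arr=3 -> substrate=2 bound=3 product=0
t=4: arr=2 -> substrate=3 bound=3 product=1
t=5: arr=0 -> substrate=3 bound=3 product=1
t=6: arr=1 -> substrate=3 bound=3 product=2
t=7: arr=0 -> substrate=2 bound=3 product=3
t=8: arr=1 -> substrate=2 bound=3 product=4
t=9: arr=0 -> substrate=2 bound=3 product=4
t=10: arr=2 -> substrate=3 bound=3 product=5

Answer: 1 1 2 3 3 3 3 3 3 3 3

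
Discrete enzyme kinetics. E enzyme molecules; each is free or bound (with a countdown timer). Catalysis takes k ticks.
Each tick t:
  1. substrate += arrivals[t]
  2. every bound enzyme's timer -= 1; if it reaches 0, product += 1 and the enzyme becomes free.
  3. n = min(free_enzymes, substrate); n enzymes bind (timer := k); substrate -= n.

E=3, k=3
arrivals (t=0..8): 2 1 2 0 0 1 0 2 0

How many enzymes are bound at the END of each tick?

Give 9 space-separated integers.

Answer: 2 3 3 3 2 3 1 3 2

Derivation:
t=0: arr=2 -> substrate=0 bound=2 product=0
t=1: arr=1 -> substrate=0 bound=3 product=0
t=2: arr=2 -> substrate=2 bound=3 product=0
t=3: arr=0 -> substrate=0 bound=3 product=2
t=4: arr=0 -> substrate=0 bound=2 product=3
t=5: arr=1 -> substrate=0 bound=3 product=3
t=6: arr=0 -> substrate=0 bound=1 product=5
t=7: arr=2 -> substrate=0 bound=3 product=5
t=8: arr=0 -> substrate=0 bound=2 product=6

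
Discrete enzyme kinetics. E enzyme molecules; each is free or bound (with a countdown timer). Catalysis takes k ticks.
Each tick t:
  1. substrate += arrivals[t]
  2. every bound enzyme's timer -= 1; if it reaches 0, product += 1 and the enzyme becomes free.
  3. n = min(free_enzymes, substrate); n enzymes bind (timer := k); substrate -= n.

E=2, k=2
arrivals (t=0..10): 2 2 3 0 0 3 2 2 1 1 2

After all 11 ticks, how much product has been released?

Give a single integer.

t=0: arr=2 -> substrate=0 bound=2 product=0
t=1: arr=2 -> substrate=2 bound=2 product=0
t=2: arr=3 -> substrate=3 bound=2 product=2
t=3: arr=0 -> substrate=3 bound=2 product=2
t=4: arr=0 -> substrate=1 bound=2 product=4
t=5: arr=3 -> substrate=4 bound=2 product=4
t=6: arr=2 -> substrate=4 bound=2 product=6
t=7: arr=2 -> substrate=6 bound=2 product=6
t=8: arr=1 -> substrate=5 bound=2 product=8
t=9: arr=1 -> substrate=6 bound=2 product=8
t=10: arr=2 -> substrate=6 bound=2 product=10

Answer: 10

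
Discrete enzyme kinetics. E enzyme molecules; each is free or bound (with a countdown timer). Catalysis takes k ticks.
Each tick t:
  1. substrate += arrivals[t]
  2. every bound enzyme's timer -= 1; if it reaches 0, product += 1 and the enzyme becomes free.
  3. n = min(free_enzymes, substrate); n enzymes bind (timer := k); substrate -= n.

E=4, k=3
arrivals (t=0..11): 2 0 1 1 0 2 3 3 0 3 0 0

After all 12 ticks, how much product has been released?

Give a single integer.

t=0: arr=2 -> substrate=0 bound=2 product=0
t=1: arr=0 -> substrate=0 bound=2 product=0
t=2: arr=1 -> substrate=0 bound=3 product=0
t=3: arr=1 -> substrate=0 bound=2 product=2
t=4: arr=0 -> substrate=0 bound=2 product=2
t=5: arr=2 -> substrate=0 bound=3 product=3
t=6: arr=3 -> substrate=1 bound=4 product=4
t=7: arr=3 -> substrate=4 bound=4 product=4
t=8: arr=0 -> substrate=2 bound=4 product=6
t=9: arr=3 -> substrate=3 bound=4 product=8
t=10: arr=0 -> substrate=3 bound=4 product=8
t=11: arr=0 -> substrate=1 bound=4 product=10

Answer: 10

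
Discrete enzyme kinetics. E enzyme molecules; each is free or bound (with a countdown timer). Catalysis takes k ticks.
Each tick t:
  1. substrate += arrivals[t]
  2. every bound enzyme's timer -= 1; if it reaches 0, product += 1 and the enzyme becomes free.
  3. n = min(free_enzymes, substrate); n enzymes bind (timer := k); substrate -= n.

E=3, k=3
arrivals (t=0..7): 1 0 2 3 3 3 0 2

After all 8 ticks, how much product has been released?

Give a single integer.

Answer: 4

Derivation:
t=0: arr=1 -> substrate=0 bound=1 product=0
t=1: arr=0 -> substrate=0 bound=1 product=0
t=2: arr=2 -> substrate=0 bound=3 product=0
t=3: arr=3 -> substrate=2 bound=3 product=1
t=4: arr=3 -> substrate=5 bound=3 product=1
t=5: arr=3 -> substrate=6 bound=3 product=3
t=6: arr=0 -> substrate=5 bound=3 product=4
t=7: arr=2 -> substrate=7 bound=3 product=4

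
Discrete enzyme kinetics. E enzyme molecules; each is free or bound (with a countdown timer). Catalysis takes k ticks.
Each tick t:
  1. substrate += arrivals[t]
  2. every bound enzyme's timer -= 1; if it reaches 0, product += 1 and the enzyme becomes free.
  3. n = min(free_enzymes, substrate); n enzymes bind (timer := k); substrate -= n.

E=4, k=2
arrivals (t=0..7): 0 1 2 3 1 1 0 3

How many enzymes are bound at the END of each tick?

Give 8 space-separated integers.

Answer: 0 1 3 4 4 3 1 3

Derivation:
t=0: arr=0 -> substrate=0 bound=0 product=0
t=1: arr=1 -> substrate=0 bound=1 product=0
t=2: arr=2 -> substrate=0 bound=3 product=0
t=3: arr=3 -> substrate=1 bound=4 product=1
t=4: arr=1 -> substrate=0 bound=4 product=3
t=5: arr=1 -> substrate=0 bound=3 product=5
t=6: arr=0 -> substrate=0 bound=1 product=7
t=7: arr=3 -> substrate=0 bound=3 product=8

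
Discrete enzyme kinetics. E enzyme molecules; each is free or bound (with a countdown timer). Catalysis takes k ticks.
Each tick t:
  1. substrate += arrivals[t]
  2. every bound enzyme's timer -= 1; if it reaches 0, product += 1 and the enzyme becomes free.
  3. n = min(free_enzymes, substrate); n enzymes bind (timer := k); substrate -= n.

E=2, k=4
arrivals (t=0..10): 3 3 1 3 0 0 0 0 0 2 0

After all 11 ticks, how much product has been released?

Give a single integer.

t=0: arr=3 -> substrate=1 bound=2 product=0
t=1: arr=3 -> substrate=4 bound=2 product=0
t=2: arr=1 -> substrate=5 bound=2 product=0
t=3: arr=3 -> substrate=8 bound=2 product=0
t=4: arr=0 -> substrate=6 bound=2 product=2
t=5: arr=0 -> substrate=6 bound=2 product=2
t=6: arr=0 -> substrate=6 bound=2 product=2
t=7: arr=0 -> substrate=6 bound=2 product=2
t=8: arr=0 -> substrate=4 bound=2 product=4
t=9: arr=2 -> substrate=6 bound=2 product=4
t=10: arr=0 -> substrate=6 bound=2 product=4

Answer: 4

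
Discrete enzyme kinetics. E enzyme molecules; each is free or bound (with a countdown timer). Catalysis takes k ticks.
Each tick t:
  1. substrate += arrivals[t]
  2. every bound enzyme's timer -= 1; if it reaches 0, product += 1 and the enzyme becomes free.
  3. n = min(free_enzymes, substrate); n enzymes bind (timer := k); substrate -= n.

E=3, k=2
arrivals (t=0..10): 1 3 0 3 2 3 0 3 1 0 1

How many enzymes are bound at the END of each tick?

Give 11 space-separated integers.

Answer: 1 3 3 3 3 3 3 3 3 3 3

Derivation:
t=0: arr=1 -> substrate=0 bound=1 product=0
t=1: arr=3 -> substrate=1 bound=3 product=0
t=2: arr=0 -> substrate=0 bound=3 product=1
t=3: arr=3 -> substrate=1 bound=3 product=3
t=4: arr=2 -> substrate=2 bound=3 product=4
t=5: arr=3 -> substrate=3 bound=3 product=6
t=6: arr=0 -> substrate=2 bound=3 product=7
t=7: arr=3 -> substrate=3 bound=3 product=9
t=8: arr=1 -> substrate=3 bound=3 product=10
t=9: arr=0 -> substrate=1 bound=3 product=12
t=10: arr=1 -> substrate=1 bound=3 product=13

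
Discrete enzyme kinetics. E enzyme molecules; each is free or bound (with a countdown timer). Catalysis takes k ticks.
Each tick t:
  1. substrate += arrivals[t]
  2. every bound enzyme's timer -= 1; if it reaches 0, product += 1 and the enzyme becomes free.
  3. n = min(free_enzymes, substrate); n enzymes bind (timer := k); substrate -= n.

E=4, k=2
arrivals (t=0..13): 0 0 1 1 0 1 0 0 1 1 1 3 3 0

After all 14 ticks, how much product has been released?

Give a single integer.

Answer: 9

Derivation:
t=0: arr=0 -> substrate=0 bound=0 product=0
t=1: arr=0 -> substrate=0 bound=0 product=0
t=2: arr=1 -> substrate=0 bound=1 product=0
t=3: arr=1 -> substrate=0 bound=2 product=0
t=4: arr=0 -> substrate=0 bound=1 product=1
t=5: arr=1 -> substrate=0 bound=1 product=2
t=6: arr=0 -> substrate=0 bound=1 product=2
t=7: arr=0 -> substrate=0 bound=0 product=3
t=8: arr=1 -> substrate=0 bound=1 product=3
t=9: arr=1 -> substrate=0 bound=2 product=3
t=10: arr=1 -> substrate=0 bound=2 product=4
t=11: arr=3 -> substrate=0 bound=4 product=5
t=12: arr=3 -> substrate=2 bound=4 product=6
t=13: arr=0 -> substrate=0 bound=3 product=9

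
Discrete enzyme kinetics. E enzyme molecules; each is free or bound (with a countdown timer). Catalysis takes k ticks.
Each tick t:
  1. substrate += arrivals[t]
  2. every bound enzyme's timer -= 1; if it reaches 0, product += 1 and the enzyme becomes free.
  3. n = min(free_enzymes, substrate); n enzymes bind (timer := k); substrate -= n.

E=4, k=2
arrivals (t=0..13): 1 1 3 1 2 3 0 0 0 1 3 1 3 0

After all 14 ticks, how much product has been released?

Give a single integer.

t=0: arr=1 -> substrate=0 bound=1 product=0
t=1: arr=1 -> substrate=0 bound=2 product=0
t=2: arr=3 -> substrate=0 bound=4 product=1
t=3: arr=1 -> substrate=0 bound=4 product=2
t=4: arr=2 -> substrate=0 bound=3 product=5
t=5: arr=3 -> substrate=1 bound=4 product=6
t=6: arr=0 -> substrate=0 bound=3 product=8
t=7: arr=0 -> substrate=0 bound=1 product=10
t=8: arr=0 -> substrate=0 bound=0 product=11
t=9: arr=1 -> substrate=0 bound=1 product=11
t=10: arr=3 -> substrate=0 bound=4 product=11
t=11: arr=1 -> substrate=0 bound=4 product=12
t=12: arr=3 -> substrate=0 bound=4 product=15
t=13: arr=0 -> substrate=0 bound=3 product=16

Answer: 16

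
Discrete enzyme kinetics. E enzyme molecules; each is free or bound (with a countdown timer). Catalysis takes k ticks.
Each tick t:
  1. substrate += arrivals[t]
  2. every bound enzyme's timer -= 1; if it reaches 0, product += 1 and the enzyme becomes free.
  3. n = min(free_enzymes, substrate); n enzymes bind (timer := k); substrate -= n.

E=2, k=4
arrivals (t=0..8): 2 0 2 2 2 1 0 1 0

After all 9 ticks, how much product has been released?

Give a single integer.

Answer: 4

Derivation:
t=0: arr=2 -> substrate=0 bound=2 product=0
t=1: arr=0 -> substrate=0 bound=2 product=0
t=2: arr=2 -> substrate=2 bound=2 product=0
t=3: arr=2 -> substrate=4 bound=2 product=0
t=4: arr=2 -> substrate=4 bound=2 product=2
t=5: arr=1 -> substrate=5 bound=2 product=2
t=6: arr=0 -> substrate=5 bound=2 product=2
t=7: arr=1 -> substrate=6 bound=2 product=2
t=8: arr=0 -> substrate=4 bound=2 product=4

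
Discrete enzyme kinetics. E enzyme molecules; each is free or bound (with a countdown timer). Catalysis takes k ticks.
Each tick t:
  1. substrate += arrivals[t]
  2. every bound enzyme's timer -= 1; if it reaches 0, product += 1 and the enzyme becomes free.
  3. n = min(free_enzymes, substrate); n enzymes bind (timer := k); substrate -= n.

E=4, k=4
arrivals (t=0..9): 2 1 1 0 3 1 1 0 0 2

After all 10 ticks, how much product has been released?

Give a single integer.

t=0: arr=2 -> substrate=0 bound=2 product=0
t=1: arr=1 -> substrate=0 bound=3 product=0
t=2: arr=1 -> substrate=0 bound=4 product=0
t=3: arr=0 -> substrate=0 bound=4 product=0
t=4: arr=3 -> substrate=1 bound=4 product=2
t=5: arr=1 -> substrate=1 bound=4 product=3
t=6: arr=1 -> substrate=1 bound=4 product=4
t=7: arr=0 -> substrate=1 bound=4 product=4
t=8: arr=0 -> substrate=0 bound=3 product=6
t=9: arr=2 -> substrate=0 bound=4 product=7

Answer: 7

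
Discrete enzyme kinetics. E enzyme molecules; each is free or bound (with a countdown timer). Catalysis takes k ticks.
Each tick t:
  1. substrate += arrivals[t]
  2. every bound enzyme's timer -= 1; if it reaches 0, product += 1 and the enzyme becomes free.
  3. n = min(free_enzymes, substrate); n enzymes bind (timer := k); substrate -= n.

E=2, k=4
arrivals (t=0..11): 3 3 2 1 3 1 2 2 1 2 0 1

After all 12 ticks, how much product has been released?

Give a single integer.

Answer: 4

Derivation:
t=0: arr=3 -> substrate=1 bound=2 product=0
t=1: arr=3 -> substrate=4 bound=2 product=0
t=2: arr=2 -> substrate=6 bound=2 product=0
t=3: arr=1 -> substrate=7 bound=2 product=0
t=4: arr=3 -> substrate=8 bound=2 product=2
t=5: arr=1 -> substrate=9 bound=2 product=2
t=6: arr=2 -> substrate=11 bound=2 product=2
t=7: arr=2 -> substrate=13 bound=2 product=2
t=8: arr=1 -> substrate=12 bound=2 product=4
t=9: arr=2 -> substrate=14 bound=2 product=4
t=10: arr=0 -> substrate=14 bound=2 product=4
t=11: arr=1 -> substrate=15 bound=2 product=4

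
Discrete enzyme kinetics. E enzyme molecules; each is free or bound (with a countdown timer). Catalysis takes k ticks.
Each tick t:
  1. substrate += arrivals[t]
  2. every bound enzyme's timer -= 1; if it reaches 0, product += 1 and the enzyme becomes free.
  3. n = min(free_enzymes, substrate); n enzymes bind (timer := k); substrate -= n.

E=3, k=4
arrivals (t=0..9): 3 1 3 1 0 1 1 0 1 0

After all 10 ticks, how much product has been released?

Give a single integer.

Answer: 6

Derivation:
t=0: arr=3 -> substrate=0 bound=3 product=0
t=1: arr=1 -> substrate=1 bound=3 product=0
t=2: arr=3 -> substrate=4 bound=3 product=0
t=3: arr=1 -> substrate=5 bound=3 product=0
t=4: arr=0 -> substrate=2 bound=3 product=3
t=5: arr=1 -> substrate=3 bound=3 product=3
t=6: arr=1 -> substrate=4 bound=3 product=3
t=7: arr=0 -> substrate=4 bound=3 product=3
t=8: arr=1 -> substrate=2 bound=3 product=6
t=9: arr=0 -> substrate=2 bound=3 product=6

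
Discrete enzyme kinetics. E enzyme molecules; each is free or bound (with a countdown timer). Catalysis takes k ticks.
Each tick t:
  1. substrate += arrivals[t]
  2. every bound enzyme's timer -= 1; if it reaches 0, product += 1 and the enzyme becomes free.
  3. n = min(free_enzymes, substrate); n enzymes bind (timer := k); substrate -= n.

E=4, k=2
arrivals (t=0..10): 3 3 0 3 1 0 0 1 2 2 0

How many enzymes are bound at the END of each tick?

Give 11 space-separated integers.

t=0: arr=3 -> substrate=0 bound=3 product=0
t=1: arr=3 -> substrate=2 bound=4 product=0
t=2: arr=0 -> substrate=0 bound=3 product=3
t=3: arr=3 -> substrate=1 bound=4 product=4
t=4: arr=1 -> substrate=0 bound=4 product=6
t=5: arr=0 -> substrate=0 bound=2 product=8
t=6: arr=0 -> substrate=0 bound=0 product=10
t=7: arr=1 -> substrate=0 bound=1 product=10
t=8: arr=2 -> substrate=0 bound=3 product=10
t=9: arr=2 -> substrate=0 bound=4 product=11
t=10: arr=0 -> substrate=0 bound=2 product=13

Answer: 3 4 3 4 4 2 0 1 3 4 2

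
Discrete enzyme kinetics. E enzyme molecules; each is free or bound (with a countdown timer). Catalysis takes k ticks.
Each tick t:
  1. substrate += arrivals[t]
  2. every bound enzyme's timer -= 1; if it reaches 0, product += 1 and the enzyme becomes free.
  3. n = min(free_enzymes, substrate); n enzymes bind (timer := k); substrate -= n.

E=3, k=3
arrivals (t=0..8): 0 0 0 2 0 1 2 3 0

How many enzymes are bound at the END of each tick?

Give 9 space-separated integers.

t=0: arr=0 -> substrate=0 bound=0 product=0
t=1: arr=0 -> substrate=0 bound=0 product=0
t=2: arr=0 -> substrate=0 bound=0 product=0
t=3: arr=2 -> substrate=0 bound=2 product=0
t=4: arr=0 -> substrate=0 bound=2 product=0
t=5: arr=1 -> substrate=0 bound=3 product=0
t=6: arr=2 -> substrate=0 bound=3 product=2
t=7: arr=3 -> substrate=3 bound=3 product=2
t=8: arr=0 -> substrate=2 bound=3 product=3

Answer: 0 0 0 2 2 3 3 3 3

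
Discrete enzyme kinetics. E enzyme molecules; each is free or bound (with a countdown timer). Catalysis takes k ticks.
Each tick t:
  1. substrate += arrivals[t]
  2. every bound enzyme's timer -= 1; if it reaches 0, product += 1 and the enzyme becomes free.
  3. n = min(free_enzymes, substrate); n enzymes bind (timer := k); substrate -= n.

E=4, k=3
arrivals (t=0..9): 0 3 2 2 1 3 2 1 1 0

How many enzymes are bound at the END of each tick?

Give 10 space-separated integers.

t=0: arr=0 -> substrate=0 bound=0 product=0
t=1: arr=3 -> substrate=0 bound=3 product=0
t=2: arr=2 -> substrate=1 bound=4 product=0
t=3: arr=2 -> substrate=3 bound=4 product=0
t=4: arr=1 -> substrate=1 bound=4 product=3
t=5: arr=3 -> substrate=3 bound=4 product=4
t=6: arr=2 -> substrate=5 bound=4 product=4
t=7: arr=1 -> substrate=3 bound=4 product=7
t=8: arr=1 -> substrate=3 bound=4 product=8
t=9: arr=0 -> substrate=3 bound=4 product=8

Answer: 0 3 4 4 4 4 4 4 4 4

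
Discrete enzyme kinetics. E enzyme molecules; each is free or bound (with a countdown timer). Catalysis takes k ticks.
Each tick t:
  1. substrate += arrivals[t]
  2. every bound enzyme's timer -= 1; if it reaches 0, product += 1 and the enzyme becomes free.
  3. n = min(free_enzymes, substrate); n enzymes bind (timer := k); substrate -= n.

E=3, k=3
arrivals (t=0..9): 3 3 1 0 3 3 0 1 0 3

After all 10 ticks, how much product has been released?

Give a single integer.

t=0: arr=3 -> substrate=0 bound=3 product=0
t=1: arr=3 -> substrate=3 bound=3 product=0
t=2: arr=1 -> substrate=4 bound=3 product=0
t=3: arr=0 -> substrate=1 bound=3 product=3
t=4: arr=3 -> substrate=4 bound=3 product=3
t=5: arr=3 -> substrate=7 bound=3 product=3
t=6: arr=0 -> substrate=4 bound=3 product=6
t=7: arr=1 -> substrate=5 bound=3 product=6
t=8: arr=0 -> substrate=5 bound=3 product=6
t=9: arr=3 -> substrate=5 bound=3 product=9

Answer: 9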